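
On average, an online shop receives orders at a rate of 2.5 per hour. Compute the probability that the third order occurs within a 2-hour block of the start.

0.8753

Over the interval, μ = 2.5 × 2 = 5 (a 2-hour block = 2 hours).
The third arrival falls in the interval iff at least 3 events occur there: P(S_3 ≤ t) = P(N ≥ 3) = 1 − P(N ≤ 2) ≈ 0.8753.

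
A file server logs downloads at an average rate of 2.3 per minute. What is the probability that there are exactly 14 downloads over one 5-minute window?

0.0822

Over the interval, μ = 2.3 × 5 = 11.5 (a 5-minute window = 5 minutes).
P(N = 14) = e^(−μ) μ^14/14! = e^(−11.5) · 11.5^14/87178291200 ≈ 0.0822.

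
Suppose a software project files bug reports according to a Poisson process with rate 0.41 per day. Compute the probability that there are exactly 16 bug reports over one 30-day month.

0.0597

Over the interval, μ = 0.41 × 30 = 12.3 (a 30-day month = 30 days).
P(N = 16) = e^(−μ) μ^16/16! = e^(−12.3) · 12.3^16/20922789888000 ≈ 0.0597.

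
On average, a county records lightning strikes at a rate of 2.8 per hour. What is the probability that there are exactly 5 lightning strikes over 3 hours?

Over the interval, μ = 2.8 × 3 = 8.4 (3 hours).
P(N = 5) = e^(−μ) μ^5/5! = e^(−8.4) · 8.4^5/120 ≈ 0.0784.

0.0784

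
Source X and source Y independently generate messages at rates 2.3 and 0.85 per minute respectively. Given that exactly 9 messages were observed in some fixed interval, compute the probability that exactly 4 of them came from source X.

0.0512

Given the total, each event is independently from source X with probability p = λ_X/(λ_X+λ_Y) = 2.3/3.15 ≈ 0.7302.
So K ~ Binomial(9, 2.3/3.15): P(K = 4) = C(9,4) · (2.3/3.15)^4 · (0.85/3.15)^5 ≈ 0.0512.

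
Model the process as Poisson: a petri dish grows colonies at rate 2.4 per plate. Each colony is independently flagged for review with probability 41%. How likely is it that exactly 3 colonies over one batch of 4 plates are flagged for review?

0.1984

Thinning: the colonies that are flagged for review themselves form a Poisson process with rate 0.41 × 2.4 = 0.984 per plate.
Over the interval, μ = 0.984 × 4 = 3.936 (a batch of 4 plates = 4 plates).
P(N = 3) = e^(−3.936) · 3.936^3/3! ≈ 0.1984.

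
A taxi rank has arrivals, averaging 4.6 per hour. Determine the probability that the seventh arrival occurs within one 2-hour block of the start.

0.8108

Over the interval, μ = 4.6 × 2 = 9.2 (a 2-hour block = 2 hours).
The seventh arrival falls in the interval iff at least 7 events occur there: P(S_7 ≤ t) = P(N ≥ 7) = 1 − P(N ≤ 6) ≈ 0.8108.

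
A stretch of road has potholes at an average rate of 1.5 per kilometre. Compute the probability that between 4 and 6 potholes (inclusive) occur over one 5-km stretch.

Over the interval, μ = 1.5 × 5 = 7.5 (a 5-km stretch = 5 kilometres).
P(4 ≤ N ≤ 6) = Σ_{j=4}^{6} e^(−7.5) · 7.5^j/j! ≈ 0.3190.

0.3190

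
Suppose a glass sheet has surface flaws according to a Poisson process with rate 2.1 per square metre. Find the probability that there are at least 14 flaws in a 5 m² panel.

0.1747

Over the interval, μ = 2.1 × 5 = 10.5 (a 5 m² panel = 5 square metres).
P(N ≥ 14) = 1 − P(N ≤ 13) = 1 − Σ_{j=0}^{13} e^(−μ) μ^j/j! ≈ 0.1747.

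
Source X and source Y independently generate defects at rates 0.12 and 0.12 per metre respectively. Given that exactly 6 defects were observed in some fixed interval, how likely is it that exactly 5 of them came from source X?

0.0938

Given the total, each event is independently from source X with probability p = λ_X/(λ_X+λ_Y) = 0.12/0.24 = 0.5000.
So K ~ Binomial(6, 0.12/0.24): P(K = 5) = C(6,5) · (0.12/0.24)^5 · (0.12/0.24)^1 ≈ 0.0938.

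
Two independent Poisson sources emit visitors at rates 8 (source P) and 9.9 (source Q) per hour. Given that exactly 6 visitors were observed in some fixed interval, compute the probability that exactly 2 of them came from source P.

Given the total, each event is independently from source P with probability p = λ_P/(λ_P+λ_Q) = 8/17.9 ≈ 0.4469.
So K ~ Binomial(6, 8/17.9): P(K = 2) = C(6,2) · (8/17.9)^2 · (9.9/17.9)^4 ≈ 0.2803.

0.2803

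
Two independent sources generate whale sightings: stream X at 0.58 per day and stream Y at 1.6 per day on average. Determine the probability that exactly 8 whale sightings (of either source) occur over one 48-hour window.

0.0414

Independent Poisson processes superpose: combined rate λ = 0.58 + 1.6 = 2.18 per day.
Over the interval, μ = 2.18 × 2 = 4.36 (a 48-hour window = 2 days).
P(N = 8) = e^(−4.36) · 4.36^8/8! ≈ 0.0414.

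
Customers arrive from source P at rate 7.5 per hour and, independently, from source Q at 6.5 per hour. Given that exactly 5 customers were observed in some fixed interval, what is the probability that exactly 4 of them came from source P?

Given the total, each event is independently from source P with probability p = λ_P/(λ_P+λ_Q) = 7.5/14 ≈ 0.5357.
So K ~ Binomial(5, 7.5/14): P(K = 4) = C(5,4) · (7.5/14)^4 · (6.5/14)^1 ≈ 0.1912.

0.1912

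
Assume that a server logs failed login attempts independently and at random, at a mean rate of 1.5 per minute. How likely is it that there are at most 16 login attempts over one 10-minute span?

0.6641

Over the interval, μ = 1.5 × 10 = 15 (a 10-minute span = 10 minutes).
P(N ≤ 16) = Σ_{j=0}^{16} e^(−μ) μ^j/j! ≈ 0.6641.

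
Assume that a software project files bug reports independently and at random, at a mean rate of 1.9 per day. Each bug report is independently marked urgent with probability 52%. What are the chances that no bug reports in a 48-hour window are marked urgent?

Thinning: the bug reports that are marked urgent themselves form a Poisson process with rate 0.52 × 1.9 = 0.988 per day.
Over the interval, μ = 0.988 × 2 = 1.976 (a 48-hour window = 2 days).
P(N = 0) = e^(−1.976) · 1.976^0/0! ≈ 0.1386.

0.1386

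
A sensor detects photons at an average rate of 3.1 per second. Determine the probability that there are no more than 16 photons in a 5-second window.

Over the interval, μ = 3.1 × 5 = 15.5 (a 5-second window = 5 seconds).
P(N ≤ 16) = Σ_{j=0}^{16} e^(−μ) μ^j/j! ≈ 0.6154.

0.6154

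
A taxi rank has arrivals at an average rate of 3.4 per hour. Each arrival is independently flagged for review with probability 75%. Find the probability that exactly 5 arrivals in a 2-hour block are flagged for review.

0.1753

Thinning: the arrivals that are flagged for review themselves form a Poisson process with rate 0.75 × 3.4 = 2.55 per hour.
Over the interval, μ = 2.55 × 2 = 5.1 (a 2-hour block = 2 hours).
P(N = 5) = e^(−5.1) · 5.1^5/5! ≈ 0.1753.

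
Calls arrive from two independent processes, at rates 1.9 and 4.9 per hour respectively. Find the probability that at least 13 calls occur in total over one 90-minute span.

Independent Poisson processes superpose: combined rate λ = 1.9 + 4.9 = 6.8 per hour.
Over the interval, μ = 6.8 × 1.5 = 10.2 (a 90-minute span = 1.5 hours).
P(N ≥ 13) = 1 − P(N ≤ 12) ≈ 0.2278.

0.2278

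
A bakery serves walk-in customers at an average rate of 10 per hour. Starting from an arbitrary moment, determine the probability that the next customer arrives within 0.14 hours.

Inter-arrival times are exponential with rate λ = 10 per hour.
P(T ≤ 0.14) = 1 − e^(−λt) = 1 − e^(−10 × 0.14) = 1 − e^(−1.4) ≈ 0.7534.

0.7534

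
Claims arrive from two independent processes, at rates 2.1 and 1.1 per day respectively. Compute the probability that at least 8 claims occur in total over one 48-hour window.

Independent Poisson processes superpose: combined rate λ = 2.1 + 1.1 = 3.2 per day.
Over the interval, μ = 3.2 × 2 = 6.4 (a 48-hour window = 2 days).
P(N ≥ 8) = 1 − P(N ≤ 7) ≈ 0.3127.

0.3127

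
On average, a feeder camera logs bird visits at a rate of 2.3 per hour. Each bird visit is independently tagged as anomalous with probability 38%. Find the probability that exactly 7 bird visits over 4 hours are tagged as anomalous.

Thinning: the bird visits that are tagged as anomalous themselves form a Poisson process with rate 0.38 × 2.3 = 0.874 per hour.
Over the interval, μ = 0.874 × 4 = 3.496 (4 hours).
P(N = 7) = e^(−3.496) · 3.496^7/7! ≈ 0.0384.

0.0384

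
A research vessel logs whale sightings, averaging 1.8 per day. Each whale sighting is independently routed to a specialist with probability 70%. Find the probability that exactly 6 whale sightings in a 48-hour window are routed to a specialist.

0.0286

Thinning: the whale sightings that are routed to a specialist themselves form a Poisson process with rate 0.7 × 1.8 = 1.26 per day.
Over the interval, μ = 1.26 × 2 = 2.52 (a 48-hour window = 2 days).
P(N = 6) = e^(−2.52) · 2.52^6/6! ≈ 0.0286.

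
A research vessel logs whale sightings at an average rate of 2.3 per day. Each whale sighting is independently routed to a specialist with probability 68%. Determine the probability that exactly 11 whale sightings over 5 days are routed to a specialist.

0.0673

Thinning: the whale sightings that are routed to a specialist themselves form a Poisson process with rate 0.68 × 2.3 = 1.564 per day.
Over the interval, μ = 1.564 × 5 = 7.82 (5 days).
P(N = 11) = e^(−7.82) · 7.82^11/11! ≈ 0.0673.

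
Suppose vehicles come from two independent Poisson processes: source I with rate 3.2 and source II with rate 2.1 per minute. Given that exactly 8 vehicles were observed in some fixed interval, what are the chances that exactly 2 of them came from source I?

0.0395

Given the total, each event is independently from source I with probability p = λ_I/(λ_I+λ_II) = 3.2/5.3 ≈ 0.6038.
So K ~ Binomial(8, 3.2/5.3): P(K = 2) = C(8,2) · (3.2/5.3)^2 · (2.1/5.3)^6 ≈ 0.0395.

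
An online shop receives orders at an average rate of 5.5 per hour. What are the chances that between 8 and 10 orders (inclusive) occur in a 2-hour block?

Over the interval, μ = 5.5 × 2 = 11 (a 2-hour block = 2 hours).
P(8 ≤ N ≤ 10) = Σ_{j=8}^{10} e^(−11) · 11^j/j! ≈ 0.3167.

0.3167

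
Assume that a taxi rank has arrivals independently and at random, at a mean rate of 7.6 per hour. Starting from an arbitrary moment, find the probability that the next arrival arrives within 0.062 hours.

0.3757

Inter-arrival times are exponential with rate λ = 7.6 per hour.
P(T ≤ 0.062) = 1 − e^(−λt) = 1 − e^(−7.6 × 0.062) = 1 − e^(−0.4712) ≈ 0.3757.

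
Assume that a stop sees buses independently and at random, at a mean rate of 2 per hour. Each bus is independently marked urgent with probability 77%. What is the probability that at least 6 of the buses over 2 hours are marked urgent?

Thinning: the buses that are marked urgent themselves form a Poisson process with rate 0.77 × 2 = 1.54 per hour.
Over the interval, μ = 1.54 × 2 = 3.08 (2 hours).
P(N ≥ 6) = 1 − P(N ≤ 5) ≈ 0.0922.

0.0922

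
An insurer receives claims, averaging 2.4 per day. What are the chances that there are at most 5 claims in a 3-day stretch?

0.2759

Over the interval, μ = 2.4 × 3 = 7.2 (a 3-day stretch = 3 days).
P(N ≤ 5) = Σ_{j=0}^{5} e^(−μ) μ^j/j! ≈ 0.2759.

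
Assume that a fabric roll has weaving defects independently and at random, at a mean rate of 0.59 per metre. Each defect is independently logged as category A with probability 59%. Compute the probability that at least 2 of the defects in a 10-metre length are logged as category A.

0.8621

Thinning: the defects that are logged as category A themselves form a Poisson process with rate 0.59 × 0.59 = 0.3481 per metre.
Over the interval, μ = 0.3481 × 10 = 3.481 (a 10-metre length = 10 metres).
P(N ≥ 2) = 1 − P(N ≤ 1) ≈ 0.8621.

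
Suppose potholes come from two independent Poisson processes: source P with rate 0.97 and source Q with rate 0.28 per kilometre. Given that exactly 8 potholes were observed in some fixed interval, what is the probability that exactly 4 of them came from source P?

0.0639

Given the total, each event is independently from source P with probability p = λ_P/(λ_P+λ_Q) = 0.97/1.25 = 0.7760.
So K ~ Binomial(8, 0.97/1.25): P(K = 4) = C(8,4) · (0.97/1.25)^4 · (0.28/1.25)^4 ≈ 0.0639.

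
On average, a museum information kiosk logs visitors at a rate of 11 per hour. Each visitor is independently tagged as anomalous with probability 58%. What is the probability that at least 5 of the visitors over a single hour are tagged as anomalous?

Thinning: the visitors that are tagged as anomalous themselves form a Poisson process with rate 0.58 × 11 = 6.38 per hour.
So μ = 6.38.
P(N ≥ 5) = 1 − P(N ≤ 4) ≈ 0.7626.

0.7626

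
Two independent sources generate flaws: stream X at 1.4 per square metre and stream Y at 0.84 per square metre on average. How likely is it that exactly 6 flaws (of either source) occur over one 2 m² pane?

0.1273

Independent Poisson processes superpose: combined rate λ = 1.4 + 0.84 = 2.24 per square metre.
Over the interval, μ = 2.24 × 2 = 4.48 (a 2 m² pane = 2 square metres).
P(N = 6) = e^(−4.48) · 4.48^6/6! ≈ 0.1273.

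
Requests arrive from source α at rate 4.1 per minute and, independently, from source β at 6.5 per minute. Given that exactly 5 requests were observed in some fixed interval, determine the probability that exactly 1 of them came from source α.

0.2735

Given the total, each event is independently from source α with probability p = λ_α/(λ_α+λ_β) = 4.1/10.6 ≈ 0.3868.
So K ~ Binomial(5, 4.1/10.6): P(K = 1) = C(5,1) · (4.1/10.6)^1 · (6.5/10.6)^4 ≈ 0.2735.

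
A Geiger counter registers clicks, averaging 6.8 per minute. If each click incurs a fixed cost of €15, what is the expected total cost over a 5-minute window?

€510

E[N] = 6.8 × 5 = 34 (a 5-minute window = 5 minutes); E[cost] = 34 × €15 = €510.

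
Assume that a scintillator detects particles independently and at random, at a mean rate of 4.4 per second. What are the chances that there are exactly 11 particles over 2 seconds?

0.0925

Over the interval, μ = 4.4 × 2 = 8.8 (2 seconds).
P(N = 11) = e^(−μ) μ^11/11! = e^(−8.8) · 8.8^11/39916800 ≈ 0.0925.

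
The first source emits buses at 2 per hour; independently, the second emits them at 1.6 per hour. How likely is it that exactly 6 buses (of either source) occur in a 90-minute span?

Independent Poisson processes superpose: combined rate λ = 2 + 1.6 = 3.6 per hour.
Over the interval, μ = 3.6 × 1.5 = 5.4 (a 90-minute span = 1.5 hours).
P(N = 6) = e^(−5.4) · 5.4^6/6! ≈ 0.1555.

0.1555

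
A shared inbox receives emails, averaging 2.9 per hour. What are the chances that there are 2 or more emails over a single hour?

With mean μ = 2.9 per hour,
P(N ≥ 2) = 1 − P(N ≤ 1) = 1 − Σ_{j=0}^{1} e^(−μ) μ^j/j! ≈ 0.7854.

0.7854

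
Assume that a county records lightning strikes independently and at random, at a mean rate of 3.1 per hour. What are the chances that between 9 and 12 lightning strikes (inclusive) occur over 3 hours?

0.4360

Over the interval, μ = 3.1 × 3 = 9.3 (3 hours).
P(9 ≤ N ≤ 12) = Σ_{j=9}^{12} e^(−9.3) · 9.3^j/j! ≈ 0.4360.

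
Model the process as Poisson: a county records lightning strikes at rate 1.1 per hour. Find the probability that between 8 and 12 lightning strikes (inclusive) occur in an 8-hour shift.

0.5420

Over the interval, μ = 1.1 × 8 = 8.8 (an 8-hour shift = 8 hours).
P(8 ≤ N ≤ 12) = Σ_{j=8}^{12} e^(−8.8) · 8.8^j/j! ≈ 0.5420.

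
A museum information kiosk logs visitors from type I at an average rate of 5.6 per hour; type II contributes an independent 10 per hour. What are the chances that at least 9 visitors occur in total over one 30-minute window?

Independent Poisson processes superpose: combined rate λ = 5.6 + 10 = 15.6 per hour.
Over the interval, μ = 15.6 × 0.5 = 7.8 (a 30-minute window = 0.5 hours).
P(N ≥ 9) = 1 − P(N ≤ 8) ≈ 0.3796.

0.3796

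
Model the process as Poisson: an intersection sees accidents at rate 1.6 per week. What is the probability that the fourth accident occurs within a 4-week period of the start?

0.8811

Over the interval, μ = 1.6 × 4 = 6.4 (a 4-week period = 4 weeks).
The fourth arrival falls in the interval iff at least 4 events occur there: P(S_4 ≤ t) = P(N ≥ 4) = 1 − P(N ≤ 3) ≈ 0.8811.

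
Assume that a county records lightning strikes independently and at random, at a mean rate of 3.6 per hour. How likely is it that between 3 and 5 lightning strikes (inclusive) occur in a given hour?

With mean μ = 3.6 per hour,
P(3 ≤ N ≤ 5) = Σ_{j=3}^{5} e^(−3.6) · 3.6^j/j! ≈ 0.5414.

0.5414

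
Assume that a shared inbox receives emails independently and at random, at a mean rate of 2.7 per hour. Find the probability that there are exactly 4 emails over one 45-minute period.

0.0925

Over the interval, μ = 2.7 × 0.75 = 2.025 (a 45-minute period = 0.75 hours).
P(N = 4) = e^(−μ) μ^4/4! = e^(−2.025) · 2.025^4/24 ≈ 0.0925.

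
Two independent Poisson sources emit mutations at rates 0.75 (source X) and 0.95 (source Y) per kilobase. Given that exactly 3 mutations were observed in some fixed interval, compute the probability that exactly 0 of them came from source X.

0.1745

Given the total, each event is independently from source X with probability p = λ_X/(λ_X+λ_Y) = 0.75/1.7 ≈ 0.4412.
So K ~ Binomial(3, 0.75/1.7): P(K = 0) = C(3,0) · (0.75/1.7)^0 · (0.95/1.7)^3 ≈ 0.1745.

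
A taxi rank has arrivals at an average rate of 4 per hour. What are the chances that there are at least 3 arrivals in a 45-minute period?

Over the interval, μ = 4 × 0.75 = 3 (a 45-minute period = 0.75 hours).
P(N ≥ 3) = 1 − P(N ≤ 2) = 1 − Σ_{j=0}^{2} e^(−μ) μ^j/j! ≈ 0.5768.

0.5768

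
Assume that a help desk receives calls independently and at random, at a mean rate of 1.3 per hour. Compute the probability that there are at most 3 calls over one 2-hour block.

Over the interval, μ = 1.3 × 2 = 2.6 (a 2-hour block = 2 hours).
P(N ≤ 3) = Σ_{j=0}^{3} e^(−μ) μ^j/j! ≈ 0.7360.

0.7360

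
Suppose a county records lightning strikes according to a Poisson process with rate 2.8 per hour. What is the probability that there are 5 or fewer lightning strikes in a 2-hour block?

0.5119

Over the interval, μ = 2.8 × 2 = 5.6 (a 2-hour block = 2 hours).
P(N ≤ 5) = Σ_{j=0}^{5} e^(−μ) μ^j/j! ≈ 0.5119.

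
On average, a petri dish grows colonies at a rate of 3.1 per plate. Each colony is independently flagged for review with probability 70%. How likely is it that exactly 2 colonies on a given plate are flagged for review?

0.2688

Thinning: the colonies that are flagged for review themselves form a Poisson process with rate 0.7 × 3.1 = 2.17 per plate.
So μ = 2.17.
P(N = 2) = e^(−2.17) · 2.17^2/2! ≈ 0.2688.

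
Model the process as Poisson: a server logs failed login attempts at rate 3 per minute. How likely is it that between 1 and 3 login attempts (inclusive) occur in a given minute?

With mean μ = 3 per minute,
P(1 ≤ N ≤ 3) = Σ_{j=1}^{3} e^(−3) · 3^j/j! ≈ 0.5974.

0.5974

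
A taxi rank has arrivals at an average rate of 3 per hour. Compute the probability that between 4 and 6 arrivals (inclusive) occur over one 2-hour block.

0.4551

Over the interval, μ = 3 × 2 = 6 (a 2-hour block = 2 hours).
P(4 ≤ N ≤ 6) = Σ_{j=4}^{6} e^(−6) · 6^j/j! ≈ 0.4551.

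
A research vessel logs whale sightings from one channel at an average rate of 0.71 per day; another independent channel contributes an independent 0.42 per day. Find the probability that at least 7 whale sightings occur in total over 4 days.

0.1715

Independent Poisson processes superpose: combined rate λ = 0.71 + 0.42 = 1.13 per day.
Over the interval, μ = 1.13 × 4 = 4.52 (4 days).
P(N ≥ 7) = 1 − P(N ≤ 6) ≈ 0.1715.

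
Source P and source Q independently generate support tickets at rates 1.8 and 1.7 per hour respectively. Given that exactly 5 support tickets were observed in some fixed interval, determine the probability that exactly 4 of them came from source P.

Given the total, each event is independently from source P with probability p = λ_P/(λ_P+λ_Q) = 1.8/3.5 ≈ 0.5143.
So K ~ Binomial(5, 1.8/3.5): P(K = 4) = C(5,4) · (1.8/3.5)^4 · (1.7/3.5)^1 ≈ 0.1699.

0.1699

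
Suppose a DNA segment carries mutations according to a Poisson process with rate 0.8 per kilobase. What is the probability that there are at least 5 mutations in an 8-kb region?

Over the interval, μ = 0.8 × 8 = 6.4 (an 8-kb region = 8 kilobases).
P(N ≥ 5) = 1 − P(N ≤ 4) = 1 − Σ_{j=0}^{4} e^(−μ) μ^j/j! ≈ 0.7649.

0.7649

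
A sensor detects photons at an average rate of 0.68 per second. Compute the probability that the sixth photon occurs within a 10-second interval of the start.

Over the interval, μ = 0.68 × 10 = 6.8 (a 10-second interval = 10 seconds).
The sixth arrival falls in the interval iff at least 6 events occur there: P(S_6 ≤ t) = P(N ≥ 6) = 1 − P(N ≤ 5) ≈ 0.6730.

0.6730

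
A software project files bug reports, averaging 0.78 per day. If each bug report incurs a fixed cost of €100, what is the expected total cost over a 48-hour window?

€156

E[N] = 0.78 × 2 = 1.56 (a 48-hour window = 2 days); E[cost] = 1.56 × €100 = €156.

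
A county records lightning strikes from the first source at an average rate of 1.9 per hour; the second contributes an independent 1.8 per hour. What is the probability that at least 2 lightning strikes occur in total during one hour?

Independent Poisson processes superpose: combined rate λ = 1.9 + 1.8 = 3.7 per hour.
So μ = 3.7.
P(N ≥ 2) = 1 − P(N ≤ 1) ≈ 0.8838.

0.8838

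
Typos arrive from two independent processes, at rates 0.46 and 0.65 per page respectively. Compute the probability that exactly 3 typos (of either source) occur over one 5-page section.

0.1108

Independent Poisson processes superpose: combined rate λ = 0.46 + 0.65 = 1.11 per page.
Over the interval, μ = 1.11 × 5 = 5.55 (a 5-page section = 5 pages).
P(N = 3) = e^(−5.55) · 5.55^3/3! ≈ 0.1108.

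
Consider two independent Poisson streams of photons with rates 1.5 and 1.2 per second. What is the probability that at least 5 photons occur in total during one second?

0.1371

Independent Poisson processes superpose: combined rate λ = 1.5 + 1.2 = 2.7 per second.
So μ = 2.7.
P(N ≥ 5) = 1 − P(N ≤ 4) ≈ 0.1371.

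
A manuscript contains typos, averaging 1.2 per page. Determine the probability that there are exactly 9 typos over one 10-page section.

Over the interval, μ = 1.2 × 10 = 12 (a 10-page section = 10 pages).
P(N = 9) = e^(−μ) μ^9/9! = e^(−12) · 12^9/362880 ≈ 0.0874.

0.0874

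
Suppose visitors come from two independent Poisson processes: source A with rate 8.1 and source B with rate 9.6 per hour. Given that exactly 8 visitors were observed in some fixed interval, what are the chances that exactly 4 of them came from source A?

Given the total, each event is independently from source A with probability p = λ_A/(λ_A+λ_B) = 8.1/17.7 ≈ 0.4576.
So K ~ Binomial(8, 8.1/17.7): P(K = 4) = C(8,4) · (8.1/17.7)^4 · (9.6/17.7)^4 ≈ 0.2657.

0.2657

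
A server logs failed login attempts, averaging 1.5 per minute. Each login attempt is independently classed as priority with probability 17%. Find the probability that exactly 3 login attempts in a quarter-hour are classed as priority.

0.2035

Thinning: the login attempts that are classed as priority themselves form a Poisson process with rate 0.17 × 1.5 = 0.255 per minute.
Over the interval, μ = 0.255 × 15 = 3.825 (a quarter-hour = 15 minutes).
P(N = 3) = e^(−3.825) · 3.825^3/3! ≈ 0.2035.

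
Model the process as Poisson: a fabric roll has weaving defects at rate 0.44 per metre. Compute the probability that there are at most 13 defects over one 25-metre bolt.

0.7813

Over the interval, μ = 0.44 × 25 = 11 (a 25-metre bolt = 25 metres).
P(N ≤ 13) = Σ_{j=0}^{13} e^(−μ) μ^j/j! ≈ 0.7813.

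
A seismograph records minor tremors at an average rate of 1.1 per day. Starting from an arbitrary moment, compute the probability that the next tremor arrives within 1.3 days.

Inter-arrival times are exponential with rate λ = 1.1 per day.
P(T ≤ 1.3) = 1 − e^(−λt) = 1 − e^(−1.1 × 1.3) = 1 − e^(−1.43) ≈ 0.7607.

0.7607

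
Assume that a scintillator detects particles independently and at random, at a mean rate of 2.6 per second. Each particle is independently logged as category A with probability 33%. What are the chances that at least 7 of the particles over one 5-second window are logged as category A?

Thinning: the particles that are logged as category A themselves form a Poisson process with rate 0.33 × 2.6 = 0.858 per second.
Over the interval, μ = 0.858 × 5 = 4.29 (a 5-second window = 5 seconds).
P(N ≥ 7) = 1 − P(N ≤ 6) ≈ 0.1430.

0.1430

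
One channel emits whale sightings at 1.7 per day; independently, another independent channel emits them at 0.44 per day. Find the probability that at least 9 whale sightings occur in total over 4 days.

0.4851

Independent Poisson processes superpose: combined rate λ = 1.7 + 0.44 = 2.14 per day.
Over the interval, μ = 2.14 × 4 = 8.56 (4 days).
P(N ≥ 9) = 1 − P(N ≤ 8) ≈ 0.4851.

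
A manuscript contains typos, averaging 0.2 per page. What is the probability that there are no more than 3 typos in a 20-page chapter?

0.4335

Over the interval, μ = 0.2 × 20 = 4 (a 20-page chapter = 20 pages).
P(N ≤ 3) = Σ_{j=0}^{3} e^(−μ) μ^j/j! ≈ 0.4335.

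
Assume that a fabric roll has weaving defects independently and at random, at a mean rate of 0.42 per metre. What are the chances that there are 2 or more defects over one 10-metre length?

Over the interval, μ = 0.42 × 10 = 4.2 (a 10-metre length = 10 metres).
P(N ≥ 2) = 1 − P(N ≤ 1) = 1 − Σ_{j=0}^{1} e^(−μ) μ^j/j! ≈ 0.9220.

0.9220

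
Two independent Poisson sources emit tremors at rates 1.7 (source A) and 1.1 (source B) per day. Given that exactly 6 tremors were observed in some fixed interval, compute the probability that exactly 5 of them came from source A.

0.1945

Given the total, each event is independently from source A with probability p = λ_A/(λ_A+λ_B) = 1.7/2.8 ≈ 0.6071.
So K ~ Binomial(6, 1.7/2.8): P(K = 5) = C(6,5) · (1.7/2.8)^5 · (1.1/2.8)^1 ≈ 0.1945.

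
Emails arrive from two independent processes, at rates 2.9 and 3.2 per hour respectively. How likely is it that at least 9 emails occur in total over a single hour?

0.1633

Independent Poisson processes superpose: combined rate λ = 2.9 + 3.2 = 6.1 per hour.
So μ = 6.1.
P(N ≥ 9) = 1 − P(N ≤ 8) ≈ 0.1633.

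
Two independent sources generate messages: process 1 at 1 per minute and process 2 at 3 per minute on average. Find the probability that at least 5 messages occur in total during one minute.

0.3712

Independent Poisson processes superpose: combined rate λ = 1 + 3 = 4 per minute.
So μ = 4.
P(N ≥ 5) = 1 − P(N ≤ 4) ≈ 0.3712.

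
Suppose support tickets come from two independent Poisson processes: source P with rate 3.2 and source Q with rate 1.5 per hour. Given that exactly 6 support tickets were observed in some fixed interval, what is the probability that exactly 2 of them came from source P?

Given the total, each event is independently from source P with probability p = λ_P/(λ_P+λ_Q) = 3.2/4.7 ≈ 0.6809.
So K ~ Binomial(6, 3.2/4.7): P(K = 2) = C(6,2) · (3.2/4.7)^2 · (1.5/4.7)^4 ≈ 0.0721.

0.0721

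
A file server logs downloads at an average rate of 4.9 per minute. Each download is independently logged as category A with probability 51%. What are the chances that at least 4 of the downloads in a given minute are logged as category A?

0.2422

Thinning: the downloads that are logged as category A themselves form a Poisson process with rate 0.51 × 4.9 = 2.499 per minute.
So μ = 2.499.
P(N ≥ 4) = 1 − P(N ≤ 3) ≈ 0.2422.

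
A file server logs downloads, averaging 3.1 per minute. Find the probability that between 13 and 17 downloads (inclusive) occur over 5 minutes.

0.4769

Over the interval, μ = 3.1 × 5 = 15.5 (5 minutes).
P(13 ≤ N ≤ 17) = Σ_{j=13}^{17} e^(−15.5) · 15.5^j/j! ≈ 0.4769.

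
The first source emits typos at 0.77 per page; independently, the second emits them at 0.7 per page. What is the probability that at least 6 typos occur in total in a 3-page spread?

Independent Poisson processes superpose: combined rate λ = 0.77 + 0.7 = 1.47 per page.
Over the interval, μ = 1.47 × 3 = 4.41 (a 3-page spread = 3 pages).
P(N ≥ 6) = 1 − P(N ≤ 5) ≈ 0.2818.

0.2818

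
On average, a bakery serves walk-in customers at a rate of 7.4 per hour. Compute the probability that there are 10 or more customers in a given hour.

With mean μ = 7.4 per hour,
P(N ≥ 10) = 1 − P(N ≤ 9) = 1 − Σ_{j=0}^{9} e^(−μ) μ^j/j! ≈ 0.2123.

0.2123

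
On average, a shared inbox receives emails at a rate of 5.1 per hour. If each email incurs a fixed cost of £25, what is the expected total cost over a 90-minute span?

£191.25

E[N] = 5.1 × 1.5 = 7.65 (a 90-minute span = 1.5 hours); E[cost] = 7.65 × £25 = £191.25.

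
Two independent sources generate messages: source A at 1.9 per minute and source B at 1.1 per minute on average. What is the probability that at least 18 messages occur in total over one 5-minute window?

Independent Poisson processes superpose: combined rate λ = 1.9 + 1.1 = 3 per minute.
Over the interval, μ = 3 × 5 = 15 (a 5-minute window = 5 minutes).
P(N ≥ 18) = 1 − P(N ≤ 17) ≈ 0.2511.

0.2511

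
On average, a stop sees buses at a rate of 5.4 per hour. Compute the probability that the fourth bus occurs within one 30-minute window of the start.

0.2859

Over the interval, μ = 5.4 × 0.5 = 2.7 (a 30-minute window = 0.5 hours).
The fourth arrival falls in the interval iff at least 4 events occur there: P(S_4 ≤ t) = P(N ≥ 4) = 1 − P(N ≤ 3) ≈ 0.2859.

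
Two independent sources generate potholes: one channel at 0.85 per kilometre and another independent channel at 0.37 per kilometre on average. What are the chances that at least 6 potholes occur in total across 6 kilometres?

Independent Poisson processes superpose: combined rate λ = 0.85 + 0.37 = 1.22 per kilometre.
Over the interval, μ = 1.22 × 6 = 7.32 (6 kilometres).
P(N ≥ 6) = 1 − P(N ≤ 5) ≈ 0.7383.

0.7383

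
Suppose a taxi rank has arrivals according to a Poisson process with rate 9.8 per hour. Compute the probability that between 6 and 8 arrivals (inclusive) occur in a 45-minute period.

Over the interval, μ = 9.8 × 0.75 = 7.35 (a 45-minute period = 0.75 hours).
P(6 ≤ N ≤ 8) = Σ_{j=6}^{8} e^(−7.35) · 7.35^j/j! ≈ 0.4242.

0.4242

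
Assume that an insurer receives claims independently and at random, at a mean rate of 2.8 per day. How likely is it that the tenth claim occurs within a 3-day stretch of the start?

0.3341

Over the interval, μ = 2.8 × 3 = 8.4 (a 3-day stretch = 3 days).
The tenth arrival falls in the interval iff at least 10 events occur there: P(S_10 ≤ t) = P(N ≥ 10) = 1 − P(N ≤ 9) ≈ 0.3341.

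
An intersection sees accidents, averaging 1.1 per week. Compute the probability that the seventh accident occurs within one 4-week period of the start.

0.1564

Over the interval, μ = 1.1 × 4 = 4.4 (a 4-week period = 4 weeks).
The seventh arrival falls in the interval iff at least 7 events occur there: P(S_7 ≤ t) = P(N ≥ 7) = 1 − P(N ≤ 6) ≈ 0.1564.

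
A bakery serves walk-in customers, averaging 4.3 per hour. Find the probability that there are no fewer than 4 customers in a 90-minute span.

0.8847

Over the interval, μ = 4.3 × 1.5 = 6.45 (a 90-minute span = 1.5 hours).
P(N ≥ 4) = 1 − P(N ≤ 3) = 1 − Σ_{j=0}^{3} e^(−μ) μ^j/j! ≈ 0.8847.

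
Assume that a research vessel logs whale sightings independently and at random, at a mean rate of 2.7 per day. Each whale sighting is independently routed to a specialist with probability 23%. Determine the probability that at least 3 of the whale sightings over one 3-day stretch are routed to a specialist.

0.2863

Thinning: the whale sightings that are routed to a specialist themselves form a Poisson process with rate 0.23 × 2.7 = 0.621 per day.
Over the interval, μ = 0.621 × 3 = 1.863 (a 3-day stretch = 3 days).
P(N ≥ 3) = 1 − P(N ≤ 2) ≈ 0.2863.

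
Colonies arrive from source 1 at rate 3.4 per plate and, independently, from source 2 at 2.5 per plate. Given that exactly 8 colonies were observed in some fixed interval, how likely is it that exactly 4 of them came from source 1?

0.2489

Given the total, each event is independently from source 1 with probability p = λ_1/(λ_1+λ_2) = 3.4/5.9 ≈ 0.5763.
So K ~ Binomial(8, 3.4/5.9): P(K = 4) = C(8,4) · (3.4/5.9)^4 · (2.5/5.9)^4 ≈ 0.2489.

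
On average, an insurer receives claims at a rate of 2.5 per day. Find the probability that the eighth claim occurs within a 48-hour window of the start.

0.1334

Over the interval, μ = 2.5 × 2 = 5 (a 48-hour window = 2 days).
The eighth arrival falls in the interval iff at least 8 events occur there: P(S_8 ≤ t) = P(N ≥ 8) = 1 − P(N ≤ 7) ≈ 0.1334.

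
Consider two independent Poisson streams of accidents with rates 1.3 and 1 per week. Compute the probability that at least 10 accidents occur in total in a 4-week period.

Independent Poisson processes superpose: combined rate λ = 1.3 + 1 = 2.3 per week.
Over the interval, μ = 2.3 × 4 = 9.2 (a 4-week period = 4 weeks).
P(N ≥ 10) = 1 − P(N ≤ 9) ≈ 0.4389.

0.4389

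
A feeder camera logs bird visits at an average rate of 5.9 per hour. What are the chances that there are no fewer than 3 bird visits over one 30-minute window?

0.5655

Over the interval, μ = 5.9 × 0.5 = 2.95 (a 30-minute window = 0.5 hours).
P(N ≥ 3) = 1 − P(N ≤ 2) = 1 − Σ_{j=0}^{2} e^(−μ) μ^j/j! ≈ 0.5655.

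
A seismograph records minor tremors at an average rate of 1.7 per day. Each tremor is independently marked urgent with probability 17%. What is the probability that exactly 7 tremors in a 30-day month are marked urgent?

0.1254

Thinning: the tremors that are marked urgent themselves form a Poisson process with rate 0.17 × 1.7 = 0.289 per day.
Over the interval, μ = 0.289 × 30 = 8.67 (a 30-day month = 30 days).
P(N = 7) = e^(−8.67) · 8.67^7/7! ≈ 0.1254.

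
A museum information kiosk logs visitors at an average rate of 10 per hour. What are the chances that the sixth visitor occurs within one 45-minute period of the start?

Over the interval, μ = 10 × 0.75 = 7.5 (a 45-minute period = 0.75 hours).
The sixth arrival falls in the interval iff at least 6 events occur there: P(S_6 ≤ t) = P(N ≥ 6) = 1 − P(N ≤ 5) ≈ 0.7586.

0.7586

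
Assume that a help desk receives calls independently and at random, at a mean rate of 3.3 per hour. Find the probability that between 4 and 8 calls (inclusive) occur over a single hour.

0.4127

With mean μ = 3.3 per hour,
P(4 ≤ N ≤ 8) = Σ_{j=4}^{8} e^(−3.3) · 3.3^j/j! ≈ 0.4127.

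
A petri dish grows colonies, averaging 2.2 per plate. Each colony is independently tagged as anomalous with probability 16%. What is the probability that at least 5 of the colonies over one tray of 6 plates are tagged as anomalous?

Thinning: the colonies that are tagged as anomalous themselves form a Poisson process with rate 0.16 × 2.2 = 0.352 per plate.
Over the interval, μ = 0.352 × 6 = 2.112 (a tray of 6 plates = 6 plates).
P(N ≥ 5) = 1 − P(N ≤ 4) ≈ 0.0633.

0.0633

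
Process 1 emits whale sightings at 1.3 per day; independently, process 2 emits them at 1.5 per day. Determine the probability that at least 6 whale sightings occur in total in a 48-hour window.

Independent Poisson processes superpose: combined rate λ = 1.3 + 1.5 = 2.8 per day.
Over the interval, μ = 2.8 × 2 = 5.6 (a 48-hour window = 2 days).
P(N ≥ 6) = 1 − P(N ≤ 5) ≈ 0.4881.

0.4881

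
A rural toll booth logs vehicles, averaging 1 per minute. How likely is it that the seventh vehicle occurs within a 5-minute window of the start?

Over the interval, μ = 1 × 5 = 5 (a 5-minute window = 5 minutes).
The seventh arrival falls in the interval iff at least 7 events occur there: P(S_7 ≤ t) = P(N ≥ 7) = 1 − P(N ≤ 6) ≈ 0.2378.

0.2378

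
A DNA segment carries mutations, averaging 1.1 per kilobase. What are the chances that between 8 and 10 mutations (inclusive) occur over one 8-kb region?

0.3816

Over the interval, μ = 1.1 × 8 = 8.8 (an 8-kb region = 8 kilobases).
P(8 ≤ N ≤ 10) = Σ_{j=8}^{10} e^(−8.8) · 8.8^j/j! ≈ 0.3816.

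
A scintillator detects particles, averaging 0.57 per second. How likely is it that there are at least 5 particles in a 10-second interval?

Over the interval, μ = 0.57 × 10 = 5.7 (a 10-second interval = 10 seconds).
P(N ≥ 5) = 1 − P(N ≤ 4) = 1 − Σ_{j=0}^{4} e^(−μ) μ^j/j! ≈ 0.6728.

0.6728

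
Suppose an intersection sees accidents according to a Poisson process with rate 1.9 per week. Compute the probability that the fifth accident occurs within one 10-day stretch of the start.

Over the interval, μ = 1.9 × 10/7 ≈ 2.71429 (a 10-day stretch = 10/7 weeks).
The fifth arrival falls in the interval iff at least 5 events occur there: P(S_5 ≤ t) = P(N ≥ 5) = 1 − P(N ≤ 4) ≈ 0.1392.

0.1392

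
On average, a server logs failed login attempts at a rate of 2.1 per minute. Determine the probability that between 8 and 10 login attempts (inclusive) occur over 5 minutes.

Over the interval, μ = 2.1 × 5 = 10.5 (5 minutes).
P(8 ≤ N ≤ 10) = Σ_{j=8}^{10} e^(−10.5) · 10.5^j/j! ≈ 0.3422.

0.3422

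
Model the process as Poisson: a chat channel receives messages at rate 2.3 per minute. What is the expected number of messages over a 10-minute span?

E[N] = λt = 2.3 × 10 = 23 (a 10-minute span = 10 minutes).

23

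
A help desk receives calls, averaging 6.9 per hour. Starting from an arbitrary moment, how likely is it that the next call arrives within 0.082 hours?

Inter-arrival times are exponential with rate λ = 6.9 per hour.
P(T ≤ 0.082) = 1 − e^(−λt) = 1 − e^(−6.9 × 0.082) = 1 − e^(−0.5658) ≈ 0.4321.

0.4321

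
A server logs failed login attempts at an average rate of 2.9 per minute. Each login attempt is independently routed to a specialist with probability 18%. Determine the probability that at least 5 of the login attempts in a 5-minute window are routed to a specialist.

0.1240

Thinning: the login attempts that are routed to a specialist themselves form a Poisson process with rate 0.18 × 2.9 = 0.522 per minute.
Over the interval, μ = 0.522 × 5 = 2.61 (a 5-minute window = 5 minutes).
P(N ≥ 5) = 1 − P(N ≤ 4) ≈ 0.1240.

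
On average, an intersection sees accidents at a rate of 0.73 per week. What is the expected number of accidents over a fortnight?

E[N] = λt = 0.73 × 2 = 1.46 (a fortnight = 2 weeks).

1.46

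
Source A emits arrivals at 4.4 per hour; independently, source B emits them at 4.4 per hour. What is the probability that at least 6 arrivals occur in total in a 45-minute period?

Independent Poisson processes superpose: combined rate λ = 4.4 + 4.4 = 8.8 per hour.
Over the interval, μ = 8.8 × 0.75 = 6.6 (a 45-minute period = 0.75 hours).
P(N ≥ 6) = 1 − P(N ≤ 5) ≈ 0.6453.

0.6453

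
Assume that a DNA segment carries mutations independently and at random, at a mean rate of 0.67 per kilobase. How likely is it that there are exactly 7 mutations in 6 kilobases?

Over the interval, μ = 0.67 × 6 = 4.02 (6 kilobases).
P(N = 7) = e^(−μ) μ^7/7! = e^(−4.02) · 4.02^7/5040 ≈ 0.0604.

0.0604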